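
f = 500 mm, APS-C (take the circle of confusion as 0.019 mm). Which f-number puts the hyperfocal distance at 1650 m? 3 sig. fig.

f/7.98

Rearrange H = f²/(N·c) + f for N: N = f² / ((H − f)·c).
N = 500² / ((1650000 − 500) × 0.019) = 250000 / 31340 ≈ 7.98.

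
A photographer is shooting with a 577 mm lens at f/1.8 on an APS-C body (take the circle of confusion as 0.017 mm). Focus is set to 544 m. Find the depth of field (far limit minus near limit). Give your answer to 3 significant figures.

Hyperfocal distance H = f²/(N·c) + f = 577²/(1.8 × 0.017) + 577 = 332929/0.0306 + 577 ≈ 10880609.7 mm ≈ 10881 m.
Near limit Dn = s·(H − f)/(H + s − 2f) = 544000 × (10880609.7 − 577) / (10880609.7 + 544000 − 2 × 577) = 544000 × 10880032.7 / 11423455.7 ≈ 518121 mm.
Far limit Df = s·(H − f)/(H − s) = 544000 × (10880609.7 − 577) / (10880609.7 − 544000) = 544000 × 10880032.7 / 10336609.7 ≈ 572600 mm.
Depth of field = Df − Dn = 572600 − 518121 ≈ 54479 mm ≈ 54.5 m.

54.5 m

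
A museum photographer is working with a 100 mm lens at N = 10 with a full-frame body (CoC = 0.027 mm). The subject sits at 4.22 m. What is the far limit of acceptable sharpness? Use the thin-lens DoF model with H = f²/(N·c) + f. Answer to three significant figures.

4.75 m

Hyperfocal distance H = f²/(N·c) + f = 100²/(10 × 0.027) + 100 = 10000/0.27 + 100 ≈ 37137.0 mm ≈ 37.14 m.
Far limit Df = s·(H − f)/(H − s) = 4220 × (37137.0 − 100) / (37137.0 − 4220) = 4220 × 37037.0 / 32917.0 ≈ 4748.2 mm ≈ 4.75 m.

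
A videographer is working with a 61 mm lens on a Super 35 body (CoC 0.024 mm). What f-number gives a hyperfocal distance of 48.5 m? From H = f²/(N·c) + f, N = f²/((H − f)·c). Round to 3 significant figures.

Rearrange H = f²/(N·c) + f for N: N = f² / ((H − f)·c).
N = 61² / ((48500 − 61) × 0.024) = 3721 / 1163 ≈ 3.20.

f/3.20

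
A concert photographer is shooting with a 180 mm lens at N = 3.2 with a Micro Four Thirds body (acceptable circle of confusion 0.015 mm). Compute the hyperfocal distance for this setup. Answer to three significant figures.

675 m

Hyperfocal distance H = f²/(N·c) + f = 180²/(3.2 × 0.015) + 180 = 32400/0.048 + 180 ≈ 675180.0 mm ≈ 675 m.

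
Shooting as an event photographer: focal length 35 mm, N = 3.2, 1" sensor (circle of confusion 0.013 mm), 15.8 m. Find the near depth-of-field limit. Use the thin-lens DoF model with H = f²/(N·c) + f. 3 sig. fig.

10.3 m

Hyperfocal distance H = f²/(N·c) + f = 35²/(3.2 × 0.013) + 35 = 1225/0.0416 + 35 ≈ 29482.1 mm ≈ 29.48 m.
Near limit Dn = s·(H − f)/(H + s − 2f) = 15800 × (29482.1 − 35) / (29482.1 + 15800 − 2 × 35) = 15800 × 29447.1 / 45212.1 ≈ 10291 mm ≈ 10.3 m.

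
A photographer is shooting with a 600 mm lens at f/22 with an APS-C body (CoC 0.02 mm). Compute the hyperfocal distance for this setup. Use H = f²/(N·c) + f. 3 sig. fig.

Hyperfocal distance H = f²/(N·c) + f = 600²/(22 × 0.02) + 600 = 360000/0.44 + 600 ≈ 818781.8 mm ≈ 819 m.

819 m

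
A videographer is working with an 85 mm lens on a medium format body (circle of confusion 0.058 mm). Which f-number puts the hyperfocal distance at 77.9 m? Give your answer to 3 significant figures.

f/1.60

Rearrange H = f²/(N·c) + f for N: N = f² / ((H − f)·c).
N = 85² / ((77900 − 85) × 0.058) = 7225 / 4513 ≈ 1.60.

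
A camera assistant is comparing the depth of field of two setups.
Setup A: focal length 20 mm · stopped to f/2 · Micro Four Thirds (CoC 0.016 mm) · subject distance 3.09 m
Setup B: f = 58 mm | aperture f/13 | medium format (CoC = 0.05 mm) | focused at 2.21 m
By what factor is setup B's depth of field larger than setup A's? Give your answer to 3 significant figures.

1.38

Setup A: H = 20²/(2×0.016) + 20 ≈ 12520.0 mm; DoF = Df − Dn = 4096.0 − 2480.7 ≈ 1615.3 mm.
Setup B: H = 58²/(13×0.05) + 58 ≈ 5233.4 mm; DoF = Df − Dn = 3783.0 − 1560.9 ≈ 2222.1 mm.
Ratio = 2222.1 / 1615.3 ≈ 1.38.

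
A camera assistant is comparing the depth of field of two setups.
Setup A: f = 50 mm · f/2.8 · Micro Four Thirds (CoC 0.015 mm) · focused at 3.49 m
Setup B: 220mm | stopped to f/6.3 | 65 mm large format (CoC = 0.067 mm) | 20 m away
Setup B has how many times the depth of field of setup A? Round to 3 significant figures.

17.6

Setup A: H = 50²/(2.8×0.015) + 50 ≈ 59573.8 mm; DoF = Df − Dn = 3704.07 − 3299.33 ≈ 404.74 mm.
Setup B: H = 220²/(6.3×0.067) + 220 ≈ 114884.8 mm; DoF = Df − Dn = 24169.3 − 17057.5 ≈ 7111.8 mm.
Ratio = 7111.8 / 404.74 ≈ 17.6.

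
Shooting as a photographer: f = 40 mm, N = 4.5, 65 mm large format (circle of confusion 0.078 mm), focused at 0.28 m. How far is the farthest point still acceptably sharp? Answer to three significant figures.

Hyperfocal distance H = f²/(N·c) + f = 40²/(4.5 × 0.078) + 40 = 1600/0.351 + 40 ≈ 4598.4 mm ≈ 4.598 m.
Far limit Df = s·(H − f)/(H − s) = 280 × (4598.4 − 40) / (4598.4 − 280) = 280 × 4558.4 / 4318.4 ≈ 295.56 mm.

296 mm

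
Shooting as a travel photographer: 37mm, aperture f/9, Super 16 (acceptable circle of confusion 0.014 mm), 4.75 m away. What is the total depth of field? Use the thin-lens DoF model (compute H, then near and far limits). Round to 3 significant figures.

Hyperfocal distance H = f²/(N·c) + f = 37²/(9 × 0.014) + 37 = 1369/0.126 + 37 ≈ 10902.1 mm ≈ 10.90 m.
Near limit Dn = s·(H − f)/(H + s − 2f) = 4750 × (10902.1 − 37) / (10902.1 + 4750 − 2 × 37) = 4750 × 10865.1 / 15578.1 ≈ 3312.9 mm.
Far limit Df = s·(H − f)/(H − s) = 4750 × (10902.1 − 37) / (10902.1 − 4750) = 4750 × 10865.1 / 6152.1 ≈ 8388.9 mm.
Depth of field = Df − Dn = 8388.9 − 3312.9 ≈ 5076.0 mm ≈ 5.08 m.

5.08 m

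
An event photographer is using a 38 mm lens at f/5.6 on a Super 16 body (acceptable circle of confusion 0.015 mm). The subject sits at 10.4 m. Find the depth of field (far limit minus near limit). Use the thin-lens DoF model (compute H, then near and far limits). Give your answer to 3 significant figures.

Hyperfocal distance H = f²/(N·c) + f = 38²/(5.6 × 0.015) + 38 = 1444/0.084 + 38 ≈ 17228.5 mm ≈ 17.23 m.
Near limit Dn = s·(H − f)/(H + s − 2f) = 10400 × (17228.5 − 38) / (17228.5 + 10400 − 2 × 38) = 10400 × 17190.5 / 27552.5 ≈ 6489 mm.
Far limit Df = s·(H − f)/(H − s) = 10400 × (17228.5 − 38) / (17228.5 − 10400) = 10400 × 17190.5 / 6828.5 ≈ 26182 mm.
Depth of field = Df − Dn = 26182 − 6489 ≈ 19693 mm ≈ 19.7 m.

19.7 m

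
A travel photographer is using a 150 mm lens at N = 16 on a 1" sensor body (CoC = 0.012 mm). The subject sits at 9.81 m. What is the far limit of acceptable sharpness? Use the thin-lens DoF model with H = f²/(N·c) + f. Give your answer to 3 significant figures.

Hyperfocal distance H = f²/(N·c) + f = 150²/(16 × 0.012) + 150 = 22500/0.192 + 150 ≈ 117337.5 mm ≈ 117.3 m.
Far limit Df = s·(H − f)/(H − s) = 9810 × (117337.5 − 150) / (117337.5 − 9810) = 9810 × 117187.5 / 107527.5 ≈ 10691 mm ≈ 10.7 m.

10.7 m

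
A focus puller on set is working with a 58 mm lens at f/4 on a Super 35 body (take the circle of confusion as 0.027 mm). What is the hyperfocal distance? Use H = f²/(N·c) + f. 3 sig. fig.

Hyperfocal distance H = f²/(N·c) + f = 58²/(4 × 0.027) + 58 = 3364/0.108 + 58 ≈ 31206.1 mm ≈ 31.2 m.

31.2 m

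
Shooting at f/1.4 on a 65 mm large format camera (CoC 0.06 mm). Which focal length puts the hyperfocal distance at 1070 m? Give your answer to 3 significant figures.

From H = f²/(N·c) + f, with f ≪ H: f ≈ √(H·N·c) = √(1070000 × 1.4 × 0.06) = √89880 ≈ 299.8 mm.
The +f correction barely moves this — solving exactly, f² + N·c·f − N·c·H = 0 ⇒ f = (−N·c + √((N·c)² + 4·N·c·H))/2 = (−0.084 + √359520)/2 ≈ 299.76 mm, so f ≈ 300 mm.

300 mm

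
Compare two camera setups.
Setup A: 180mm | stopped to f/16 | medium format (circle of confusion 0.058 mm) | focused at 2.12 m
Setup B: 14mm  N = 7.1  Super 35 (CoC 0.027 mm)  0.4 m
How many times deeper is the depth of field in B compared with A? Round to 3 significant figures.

Setup A: H = 180²/(16×0.058) + 180 ≈ 35093.8 mm; DoF = Df − Dn = 2244.73 − 2008.40 ≈ 236.33 mm.
Setup B: H = 14²/(7.1×0.027) + 14 ≈ 1036.4 mm; DoF = Df − Dn = 642.60 − 290.37 ≈ 352.23 mm.
Ratio = 352.23 / 236.33 ≈ 1.49.

1.49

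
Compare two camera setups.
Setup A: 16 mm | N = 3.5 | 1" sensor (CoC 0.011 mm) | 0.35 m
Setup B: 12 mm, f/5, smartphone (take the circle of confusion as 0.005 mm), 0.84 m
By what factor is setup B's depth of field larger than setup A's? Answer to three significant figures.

Setup A: H = 16²/(3.5×0.011) + 16 ≈ 6665.4 mm; DoF = Df − Dn = 368.510 − 333.260 ≈ 35.250 mm.
Setup B: H = 12²/(5×0.005) + 12 ≈ 5772.0 mm; DoF = Df − Dn = 981.02 − 734.43 ≈ 246.59 mm.
Ratio = 246.59 / 35.250 ≈ 7.00.

7.00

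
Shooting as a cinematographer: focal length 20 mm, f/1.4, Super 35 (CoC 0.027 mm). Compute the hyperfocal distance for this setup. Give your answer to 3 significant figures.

10.6 m

Hyperfocal distance H = f²/(N·c) + f = 20²/(1.4 × 0.027) + 20 = 400/0.0378 + 20 ≈ 10602.0 mm ≈ 10.6 m.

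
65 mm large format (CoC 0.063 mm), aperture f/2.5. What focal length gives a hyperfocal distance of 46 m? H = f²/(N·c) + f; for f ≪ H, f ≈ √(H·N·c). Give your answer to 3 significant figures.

From H = f²/(N·c) + f, with f ≪ H: f ≈ √(H·N·c) = √(46000 × 2.5 × 0.063) = √7245.0 ≈ 85.12 mm.
Exact: f² + N·c·f − N·c·H = 0 ⇒ f = (−N·c + √((N·c)² + 4·N·c·H))/2 = (−0.1575 + √28980)/2 ≈ 85.039 mm ≈ 85.0 mm.

85.0 mm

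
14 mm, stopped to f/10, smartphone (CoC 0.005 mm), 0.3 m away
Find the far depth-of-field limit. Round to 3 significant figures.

324 mm

Hyperfocal distance H = f²/(N·c) + f = 14²/(10 × 0.005) + 14 = 196/0.05 + 14 ≈ 3934.0 mm ≈ 3.934 m.
Far limit Df = s·(H − f)/(H − s) = 300 × (3934.0 − 14) / (3934.0 − 300) = 300 × 3920.0 / 3634.0 ≈ 323.61 mm.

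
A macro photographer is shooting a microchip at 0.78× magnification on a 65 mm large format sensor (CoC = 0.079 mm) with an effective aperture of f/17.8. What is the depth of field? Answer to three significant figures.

At magnification m, DoF ≈ 2·N_eff·c/m² = 2 × 17.8 × 0.079 / 0.78² = 2.812 / 0.6084 ≈ 4.62 mm.

4.62 mm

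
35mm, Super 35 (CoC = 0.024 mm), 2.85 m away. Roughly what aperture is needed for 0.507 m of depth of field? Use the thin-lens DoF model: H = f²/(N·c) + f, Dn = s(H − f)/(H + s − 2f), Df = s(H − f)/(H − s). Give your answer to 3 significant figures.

Write h = H − f = f²/(N·c). The thin-lens limits are Dn = s·h/(h + (s−f)) and Df = s·h/(h − (s−f)), so DoF = Df − Dn = 2·s·(s−f)·h / (h² − (s−f)²).
That is a quadratic in h: DoF·h² − 2·s·(s−f)·h − DoF·(s−f)² = 0 ⇒ h = (s−f)·(s + √(s² + DoF²)) / DoF = 2815 × (2850 + √(2850² + 507²)) / 507 = 2815 × (2850 + 2894.75) / 507 ≈ 31896 mm.
Then N = f²/(c·h) = 35² / (0.024 × 31896) = 1225 / 765.51 ≈ 1.60.

f/1.60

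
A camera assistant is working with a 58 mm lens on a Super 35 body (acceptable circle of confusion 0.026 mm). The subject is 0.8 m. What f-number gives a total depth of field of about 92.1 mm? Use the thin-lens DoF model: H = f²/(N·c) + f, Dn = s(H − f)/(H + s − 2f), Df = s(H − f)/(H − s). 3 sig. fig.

Write h = H − f = f²/(N·c). The thin-lens limits are Dn = s·h/(h + (s−f)) and Df = s·h/(h − (s−f)), so DoF = Df − Dn = 2·s·(s−f)·h / (h² − (s−f)²).
That is a quadratic in h: DoF·h² − 2·s·(s−f)·h − DoF·(s−f)² = 0 ⇒ h = (s−f)·(s + √(s² + DoF²)) / DoF = 742 × (800 + √(800² + 92.1²)) / 92.1 = 742 × (800 + 805.284) / 92.1 ≈ 12933 mm.
Then N = f²/(c·h) = 58² / (0.026 × 12933) = 3364 / 336.26 ≈ 10.

f/10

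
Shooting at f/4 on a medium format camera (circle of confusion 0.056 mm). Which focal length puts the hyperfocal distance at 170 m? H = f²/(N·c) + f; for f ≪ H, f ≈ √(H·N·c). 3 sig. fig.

195 mm

From H = f²/(N·c) + f, with f ≪ H: f ≈ √(H·N·c) = √(170000 × 4 × 0.056) = √38080 ≈ 195.1 mm.
The +f correction barely moves this — solving exactly, f² + N·c·f − N·c·H = 0 ⇒ f = (−N·c + √((N·c)² + 4·N·c·H))/2 = (−0.224 + √152320)/2 ≈ 195.03 mm, so f ≈ 195 mm.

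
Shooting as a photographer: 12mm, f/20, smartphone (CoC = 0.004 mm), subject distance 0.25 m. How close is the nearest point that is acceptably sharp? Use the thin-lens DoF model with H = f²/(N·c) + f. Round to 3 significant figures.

221 mm

Hyperfocal distance H = f²/(N·c) + f = 12²/(20 × 0.004) + 12 = 144/0.08 + 12 ≈ 1812.0 mm ≈ 1.812 m.
Near limit Dn = s·(H − f)/(H + s − 2f) = 250 × (1812.0 − 12) / (1812.0 + 250 − 2 × 12) = 250 × 1800.0 / 2038.0 ≈ 220.80 mm.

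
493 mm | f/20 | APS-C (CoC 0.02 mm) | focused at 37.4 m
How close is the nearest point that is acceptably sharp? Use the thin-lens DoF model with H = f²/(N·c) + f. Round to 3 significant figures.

35.3 m

Hyperfocal distance H = f²/(N·c) + f = 493²/(20 × 0.02) + 493 = 243049/0.4 + 493 ≈ 608115.5 mm ≈ 608.1 m.
Near limit Dn = s·(H − f)/(H + s − 2f) = 37400 × (608115.5 − 493) / (608115.5 + 37400 − 2 × 493) = 37400 × 607622.5 / 644529.5 ≈ 35258 mm ≈ 35.3 m.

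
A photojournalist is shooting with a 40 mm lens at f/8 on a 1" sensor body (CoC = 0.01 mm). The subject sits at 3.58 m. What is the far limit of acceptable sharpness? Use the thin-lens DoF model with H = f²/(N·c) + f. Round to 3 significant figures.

Hyperfocal distance H = f²/(N·c) + f = 40²/(8 × 0.01) + 40 = 1600/0.08 + 40 ≈ 20040.0 mm ≈ 20.04 m.
Far limit Df = s·(H − f)/(H − s) = 3580 × (20040.0 − 40) / (20040.0 − 3580) = 3580 × 20000.0 / 16460.0 ≈ 4349.9 mm ≈ 4.35 m.

4.35 m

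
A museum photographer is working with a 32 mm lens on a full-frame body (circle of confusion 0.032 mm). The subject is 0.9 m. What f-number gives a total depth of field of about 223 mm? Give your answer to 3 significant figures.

f/4.50

Write h = H − f = f²/(N·c). The thin-lens limits are Dn = s·h/(h + (s−f)) and Df = s·h/(h − (s−f)), so DoF = Df − Dn = 2·s·(s−f)·h / (h² − (s−f)²).
That is a quadratic in h: DoF·h² − 2·s·(s−f)·h − DoF·(s−f)² = 0 ⇒ h = (s−f)·(s + √(s² + DoF²)) / DoF = 868 × (900 + √(900² + 223²)) / 223 = 868 × (900 + 927.216) / 223 ≈ 7112.2 mm.
Then N = f²/(c·h) = 32² / (0.032 × 7112.2) = 1024 / 227.59 ≈ 4.50.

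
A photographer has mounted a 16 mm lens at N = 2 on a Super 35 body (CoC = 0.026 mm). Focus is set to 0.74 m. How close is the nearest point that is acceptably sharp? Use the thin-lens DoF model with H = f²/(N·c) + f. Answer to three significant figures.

0.645 m

Hyperfocal distance H = f²/(N·c) + f = 16²/(2 × 0.026) + 16 = 256/0.052 + 16 ≈ 4939.1 mm ≈ 4.939 m.
Near limit Dn = s·(H − f)/(H + s − 2f) = 740 × (4939.1 − 16) / (4939.1 + 740 − 2 × 16) = 740 × 4923.1 / 5647.1 ≈ 645.13 mm ≈ 0.645 m.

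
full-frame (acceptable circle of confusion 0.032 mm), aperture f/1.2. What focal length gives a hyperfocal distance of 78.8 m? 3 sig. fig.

From H = f²/(N·c) + f, with f ≪ H: f ≈ √(H·N·c) = √(78800 × 1.2 × 0.032) = √3025.9 ≈ 55.01 mm.
The +f correction barely moves this — solving exactly, f² + N·c·f − N·c·H = 0 ⇒ f = (−N·c + √((N·c)² + 4·N·c·H))/2 = (−0.0384 + √12104)/2 ≈ 54.989 mm, so f ≈ 55.0 mm.

55.0 mm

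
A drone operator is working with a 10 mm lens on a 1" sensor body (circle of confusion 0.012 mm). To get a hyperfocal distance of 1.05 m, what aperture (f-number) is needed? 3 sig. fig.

Rearrange H = f²/(N·c) + f for N: N = f² / ((H − f)·c).
N = 10² / ((1050 − 10) × 0.012) = 100 / 12.48 ≈ 8.01.

f/8.01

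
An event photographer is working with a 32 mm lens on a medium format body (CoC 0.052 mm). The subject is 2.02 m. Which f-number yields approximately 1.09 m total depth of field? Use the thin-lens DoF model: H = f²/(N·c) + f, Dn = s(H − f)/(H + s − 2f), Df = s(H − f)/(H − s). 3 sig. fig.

Write h = H − f = f²/(N·c). The thin-lens limits are Dn = s·h/(h + (s−f)) and Df = s·h/(h − (s−f)), so DoF = Df − Dn = 2·s·(s−f)·h / (h² − (s−f)²).
That is a quadratic in h: DoF·h² − 2·s·(s−f)·h − DoF·(s−f)² = 0 ⇒ h = (s−f)·(s + √(s² + DoF²)) / DoF = 1988 × (2020 + √(2020² + 1090²)) / 1090 = 1988 × (2020 + 2295.32) / 1090 ≈ 7870.5 mm.
Then N = f²/(c·h) = 32² / (0.052 × 7870.5) = 1024 / 409.27 ≈ 2.50.

f/2.50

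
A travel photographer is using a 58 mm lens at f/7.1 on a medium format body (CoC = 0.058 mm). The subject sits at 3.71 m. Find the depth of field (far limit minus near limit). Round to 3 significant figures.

4.15 m

Hyperfocal distance H = f²/(N·c) + f = 58²/(7.1 × 0.058) + 58 = 3364/0.4118 + 58 ≈ 8227.0 mm ≈ 8.227 m.
Near limit Dn = s·(H − f)/(H + s − 2f) = 3710 × (8227.0 − 58) / (8227.0 + 3710 − 2 × 58) = 3710 × 8169.0 / 11821.0 ≈ 2563.8 mm.
Far limit Df = s·(H − f)/(H − s) = 3710 × (8227.0 − 58) / (8227.0 − 3710) = 3710 × 8169.0 / 4517.0 ≈ 6709.5 mm.
Depth of field = Df − Dn = 6709.5 − 2563.8 ≈ 4145.7 mm ≈ 4.15 m.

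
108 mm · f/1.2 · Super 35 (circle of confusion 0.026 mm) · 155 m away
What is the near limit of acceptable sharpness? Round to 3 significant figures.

Hyperfocal distance H = f²/(N·c) + f = 108²/(1.2 × 0.026) + 108 = 11664/0.0312 + 108 ≈ 373954.2 mm ≈ 374.0 m.
Near limit Dn = s·(H − f)/(H + s − 2f) = 155000 × (373954.2 − 108) / (373954.2 + 155000 − 2 × 108) = 155000 × 373846.2 / 528738.2 ≈ 109593 mm ≈ 110 m.

110 m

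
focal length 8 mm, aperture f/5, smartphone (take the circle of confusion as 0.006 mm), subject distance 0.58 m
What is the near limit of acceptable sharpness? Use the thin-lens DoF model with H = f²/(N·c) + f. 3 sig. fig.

Hyperfocal distance H = f²/(N·c) + f = 8²/(5 × 0.006) + 8 = 64/0.03 + 8 ≈ 2141.3 mm ≈ 2.141 m.
Near limit Dn = s·(H − f)/(H + s − 2f) = 580 × (2141.3 − 8) / (2141.3 + 580 − 2 × 8) = 580 × 2133.3 / 2705.3 ≈ 457.37 mm.

457 mm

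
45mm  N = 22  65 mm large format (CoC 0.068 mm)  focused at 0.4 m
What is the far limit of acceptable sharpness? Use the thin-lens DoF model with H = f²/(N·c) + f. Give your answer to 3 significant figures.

Hyperfocal distance H = f²/(N·c) + f = 45²/(22 × 0.068) + 45 = 2025/1.496 + 45 ≈ 1398.6 mm ≈ 1.399 m.
Far limit Df = s·(H − f)/(H − s) = 400 × (1398.6 − 45) / (1398.6 − 400) = 400 × 1353.6 / 998.6 ≈ 542.20 mm ≈ 0.542 m.

0.542 m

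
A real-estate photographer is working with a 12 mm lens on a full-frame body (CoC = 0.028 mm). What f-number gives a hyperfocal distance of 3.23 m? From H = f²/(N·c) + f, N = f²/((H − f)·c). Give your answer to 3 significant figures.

Rearrange H = f²/(N·c) + f for N: N = f² / ((H − f)·c).
N = 12² / ((3230 − 12) × 0.028) = 144 / 90.10 ≈ 1.60.

f/1.60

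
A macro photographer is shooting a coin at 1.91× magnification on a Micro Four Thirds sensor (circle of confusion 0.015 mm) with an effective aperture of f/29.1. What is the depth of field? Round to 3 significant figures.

At magnification m, DoF ≈ 2·N_eff·c/m² = 2 × 29.1 × 0.015 / 1.91² = 0.873 / 3.648 ≈ 0.239 mm.

0.239 mm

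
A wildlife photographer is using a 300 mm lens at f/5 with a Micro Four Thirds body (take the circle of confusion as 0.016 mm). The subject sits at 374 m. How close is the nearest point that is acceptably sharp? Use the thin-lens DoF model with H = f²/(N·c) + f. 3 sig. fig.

Hyperfocal distance H = f²/(N·c) + f = 300²/(5 × 0.016) + 300 = 90000/0.08 + 300 ≈ 1125300.0 mm ≈ 1125 m.
Near limit Dn = s·(H − f)/(H + s − 2f) = 374000 × (1125300.0 − 300) / (1125300.0 + 374000 − 2 × 300) = 374000 × 1125000.0 / 1498700.0 ≈ 280743 mm ≈ 281 m.

281 m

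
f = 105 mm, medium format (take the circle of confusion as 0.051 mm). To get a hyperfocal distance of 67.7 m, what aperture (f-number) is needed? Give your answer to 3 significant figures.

Rearrange H = f²/(N·c) + f for N: N = f² / ((H − f)·c).
N = 105² / ((67700 − 105) × 0.051) = 11025 / 3447 ≈ 3.20.

f/3.20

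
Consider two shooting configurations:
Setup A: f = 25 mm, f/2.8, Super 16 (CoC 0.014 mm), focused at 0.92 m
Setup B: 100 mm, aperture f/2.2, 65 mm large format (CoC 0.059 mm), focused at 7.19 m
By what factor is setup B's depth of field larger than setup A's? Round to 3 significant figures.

12.9

Setup A: H = 25²/(2.8×0.014) + 25 ≈ 15968.9 mm; DoF = Df − Dn = 974.72 − 871.10 ≈ 103.62 mm.
Setup B: H = 100²/(2.2×0.059) + 100 ≈ 77141.6 mm; DoF = Df − Dn = 7918.7 − 6584.1 ≈ 1334.6 mm.
Ratio = 1334.6 / 103.62 ≈ 12.9.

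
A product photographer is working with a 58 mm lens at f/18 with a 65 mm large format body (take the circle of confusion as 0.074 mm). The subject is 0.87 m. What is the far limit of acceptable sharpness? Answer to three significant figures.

1.28 m

Hyperfocal distance H = f²/(N·c) + f = 58²/(18 × 0.074) + 58 = 3364/1.332 + 58 ≈ 2583.5 mm ≈ 2.584 m.
Far limit Df = s·(H − f)/(H − s) = 870 × (2583.5 − 58) / (2583.5 − 870) = 870 × 2525.5 / 1713.5 ≈ 1282.3 mm ≈ 1.28 m.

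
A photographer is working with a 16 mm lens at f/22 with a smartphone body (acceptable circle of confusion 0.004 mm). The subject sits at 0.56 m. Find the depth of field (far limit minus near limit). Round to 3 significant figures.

Hyperfocal distance H = f²/(N·c) + f = 16²/(22 × 0.004) + 16 = 256/0.088 + 16 ≈ 2925.1 mm ≈ 2.925 m.
Near limit Dn = s·(H − f)/(H + s − 2f) = 560 × (2925.1 − 16) / (2925.1 + 560 − 2 × 16) = 560 × 2909.1 / 3453.1 ≈ 471.78 mm.
Far limit Df = s·(H − f)/(H − s) = 560 × (2925.1 − 16) / (2925.1 − 560) = 560 × 2909.1 / 2365.1 ≈ 688.81 mm.
Depth of field = Df − Dn = 688.81 − 471.78 ≈ 217.03 mm.

217 mm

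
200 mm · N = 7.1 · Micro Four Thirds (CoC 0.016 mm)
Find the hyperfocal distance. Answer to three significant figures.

Hyperfocal distance H = f²/(N·c) + f = 200²/(7.1 × 0.016) + 200 = 40000/0.1136 + 200 ≈ 352312.7 mm ≈ 352 m.

352 m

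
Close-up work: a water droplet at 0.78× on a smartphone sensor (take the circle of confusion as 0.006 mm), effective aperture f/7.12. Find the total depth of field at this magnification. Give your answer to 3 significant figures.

0.140 mm

At magnification m, DoF ≈ 2·N_eff·c/m² = 2 × 7.12 × 0.006 / 0.78² = 0.08544 / 0.6084 ≈ 0.14 mm.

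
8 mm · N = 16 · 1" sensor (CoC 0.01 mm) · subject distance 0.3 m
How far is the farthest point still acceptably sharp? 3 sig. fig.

Hyperfocal distance H = f²/(N·c) + f = 8²/(16 × 0.01) + 8 = 64/0.16 + 8 ≈ 408.0 mm ≈ 0.408 m.
Far limit Df = s·(H − f)/(H − s) = 300 × (408.0 − 8) / (408.0 − 300) = 300 × 400.0 / 108.0 ≈ 1111.1 mm ≈ 1.11 m.

1.11 m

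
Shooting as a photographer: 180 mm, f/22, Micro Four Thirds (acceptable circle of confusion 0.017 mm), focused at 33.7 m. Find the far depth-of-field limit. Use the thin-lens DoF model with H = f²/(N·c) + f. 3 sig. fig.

55.0 m

Hyperfocal distance H = f²/(N·c) + f = 180²/(22 × 0.017) + 180 = 32400/0.374 + 180 ≈ 86811.0 mm ≈ 86.81 m.
Far limit Df = s·(H − f)/(H − s) = 33700 × (86811.0 − 180) / (86811.0 − 33700) = 33700 × 86631.0 / 53111.0 ≈ 54969 mm ≈ 55.0 m.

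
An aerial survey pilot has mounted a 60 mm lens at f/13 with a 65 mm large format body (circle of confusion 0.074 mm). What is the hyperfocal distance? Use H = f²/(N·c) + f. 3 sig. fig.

Hyperfocal distance H = f²/(N·c) + f = 60²/(13 × 0.074) + 60 = 3600/0.962 + 60 ≈ 3802.2 mm ≈ 3.80 m.

3.80 m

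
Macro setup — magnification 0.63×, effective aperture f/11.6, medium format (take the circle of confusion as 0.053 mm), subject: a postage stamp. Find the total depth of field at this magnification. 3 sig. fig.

3.10 mm

At magnification m, DoF ≈ 2·N_eff·c/m² = 2 × 11.6 × 0.053 / 0.63² = 1.23 / 0.3969 ≈ 3.1 mm.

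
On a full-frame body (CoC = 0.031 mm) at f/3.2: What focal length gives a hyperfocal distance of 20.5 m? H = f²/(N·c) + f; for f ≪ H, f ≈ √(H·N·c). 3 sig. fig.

From H = f²/(N·c) + f, with f ≪ H: f ≈ √(H·N·c) = √(20500 × 3.2 × 0.031) = √2033.6 ≈ 45.10 mm.
Exact: f² + N·c·f − N·c·H = 0 ⇒ f = (−N·c + √((N·c)² + 4·N·c·H))/2 = (−0.0992 + √8134.4)/2 ≈ 45.046 mm ≈ 45.0 mm.

45.0 mm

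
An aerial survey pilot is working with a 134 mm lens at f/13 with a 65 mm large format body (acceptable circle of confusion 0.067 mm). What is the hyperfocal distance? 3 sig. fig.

20.7 m

Hyperfocal distance H = f²/(N·c) + f = 134²/(13 × 0.067) + 134 = 17956/0.871 + 134 ≈ 20749.4 mm ≈ 20.7 m.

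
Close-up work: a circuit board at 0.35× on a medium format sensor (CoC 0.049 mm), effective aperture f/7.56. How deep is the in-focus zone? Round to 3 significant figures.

At magnification m, DoF ≈ 2·N_eff·c/m² = 2 × 7.56 × 0.049 / 0.35² = 0.7409 / 0.1225 ≈ 6.05 mm.

6.05 mm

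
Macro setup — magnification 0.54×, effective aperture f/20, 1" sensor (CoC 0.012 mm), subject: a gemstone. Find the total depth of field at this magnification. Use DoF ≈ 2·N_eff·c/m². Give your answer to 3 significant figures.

1.65 mm

At magnification m, DoF ≈ 2·N_eff·c/m² = 2 × 20 × 0.012 / 0.54² = 0.48 / 0.2916 ≈ 1.65 mm.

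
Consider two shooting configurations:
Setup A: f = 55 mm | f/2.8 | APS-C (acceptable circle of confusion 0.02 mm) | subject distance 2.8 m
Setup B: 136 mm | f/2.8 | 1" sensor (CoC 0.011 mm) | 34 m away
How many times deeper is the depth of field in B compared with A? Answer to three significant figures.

Setup A: H = 55²/(2.8×0.02) + 55 ≈ 54072.9 mm; DoF = Df − Dn = 2949.90 − 2664.59 ≈ 285.31 mm.
Setup B: H = 136²/(2.8×0.011) + 136 ≈ 600655.5 mm; DoF = Df − Dn = 36031.9 − 32185.0 ≈ 3846.9 mm.
Ratio = 3846.9 / 285.31 ≈ 13.5.

13.5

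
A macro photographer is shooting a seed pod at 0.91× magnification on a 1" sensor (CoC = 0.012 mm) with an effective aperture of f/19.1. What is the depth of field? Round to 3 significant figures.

0.554 mm

At magnification m, DoF ≈ 2·N_eff·c/m² = 2 × 19.1 × 0.012 / 0.91² = 0.4584 / 0.8281 ≈ 0.554 mm.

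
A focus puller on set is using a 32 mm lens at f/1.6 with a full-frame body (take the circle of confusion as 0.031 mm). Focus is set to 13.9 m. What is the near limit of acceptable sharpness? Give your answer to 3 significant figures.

Hyperfocal distance H = f²/(N·c) + f = 32²/(1.6 × 0.031) + 32 = 1024/0.0496 + 32 ≈ 20677.2 mm ≈ 20.68 m.
Near limit Dn = s·(H − f)/(H + s − 2f) = 13900 × (20677.2 − 32) / (20677.2 + 13900 − 2 × 32) = 13900 × 20645.2 / 34513.2 ≈ 8314.7 mm ≈ 8.31 m.

8.31 m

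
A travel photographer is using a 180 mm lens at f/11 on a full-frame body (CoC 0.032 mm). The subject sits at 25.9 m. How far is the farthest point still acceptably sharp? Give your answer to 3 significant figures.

35.9 m

Hyperfocal distance H = f²/(N·c) + f = 180²/(11 × 0.032) + 180 = 32400/0.352 + 180 ≈ 92225.5 mm ≈ 92.23 m.
Far limit Df = s·(H − f)/(H − s) = 25900 × (92225.5 − 180) / (92225.5 − 25900) = 25900 × 92045.5 / 66325.5 ≈ 35944 mm ≈ 35.9 m.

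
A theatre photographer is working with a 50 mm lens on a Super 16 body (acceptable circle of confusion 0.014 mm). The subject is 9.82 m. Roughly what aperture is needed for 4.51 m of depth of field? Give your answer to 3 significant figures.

Write h = H − f = f²/(N·c). The thin-lens limits are Dn = s·h/(h + (s−f)) and Df = s·h/(h − (s−f)), so DoF = Df − Dn = 2·s·(s−f)·h / (h² − (s−f)²).
That is a quadratic in h: DoF·h² − 2·s·(s−f)·h − DoF·(s−f)² = 0 ⇒ h = (s−f)·(s + √(s² + DoF²)) / DoF = 9770 × (9820 + √(9820² + 4510²)) / 4510 = 9770 × (9820 + 10806.1) / 4510 ≈ 44682 mm.
Then N = f²/(c·h) = 50² / (0.014 × 44682) = 2500 / 625.55 ≈ 4.

f/4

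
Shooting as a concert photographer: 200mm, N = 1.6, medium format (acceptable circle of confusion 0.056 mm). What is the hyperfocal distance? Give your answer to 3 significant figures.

Hyperfocal distance H = f²/(N·c) + f = 200²/(1.6 × 0.056) + 200 = 40000/0.0896 + 200 ≈ 446628.6 mm ≈ 447 m.

447 m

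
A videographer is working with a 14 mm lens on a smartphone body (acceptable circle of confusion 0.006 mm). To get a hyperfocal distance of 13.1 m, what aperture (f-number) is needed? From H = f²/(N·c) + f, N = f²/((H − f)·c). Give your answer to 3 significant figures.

f/2.50

Rearrange H = f²/(N·c) + f for N: N = f² / ((H − f)·c).
N = 14² / ((13100 − 14) × 0.006) = 196 / 78.52 ≈ 2.50.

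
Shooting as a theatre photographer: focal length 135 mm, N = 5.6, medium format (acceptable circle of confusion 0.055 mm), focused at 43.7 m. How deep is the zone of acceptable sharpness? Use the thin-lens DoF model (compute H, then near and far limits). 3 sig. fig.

141 m

Hyperfocal distance H = f²/(N·c) + f = 135²/(5.6 × 0.055) + 135 = 18225/0.308 + 135 ≈ 59307.1 mm ≈ 59.31 m.
Near limit Dn = s·(H − f)/(H + s − 2f) = 43700 × (59307.1 − 135) / (59307.1 + 43700 − 2 × 135) = 43700 × 59172.1 / 102737.1 ≈ 25169 mm.
Far limit Df = s·(H − f)/(H − s) = 43700 × (59307.1 − 135) / (59307.1 − 43700) = 43700 × 59172.1 / 15607.1 ≈ 165683 mm.
Depth of field = Df − Dn = 165683 − 25169 ≈ 140514 mm ≈ 141 m.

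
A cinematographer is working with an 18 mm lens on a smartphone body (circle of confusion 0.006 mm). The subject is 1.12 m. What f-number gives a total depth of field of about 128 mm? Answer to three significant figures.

f/2.79

Write h = H − f = f²/(N·c). The thin-lens limits are Dn = s·h/(h + (s−f)) and Df = s·h/(h − (s−f)), so DoF = Df − Dn = 2·s·(s−f)·h / (h² − (s−f)²).
That is a quadratic in h: DoF·h² − 2·s·(s−f)·h − DoF·(s−f)² = 0 ⇒ h = (s−f)·(s + √(s² + DoF²)) / DoF = 1102 × (1120 + √(1120² + 128²)) / 128 = 1102 × (1120 + 1127.29) / 128 ≈ 19348 mm.
Then N = f²/(c·h) = 18² / (0.006 × 19348) = 324 / 116.09 ≈ 2.79.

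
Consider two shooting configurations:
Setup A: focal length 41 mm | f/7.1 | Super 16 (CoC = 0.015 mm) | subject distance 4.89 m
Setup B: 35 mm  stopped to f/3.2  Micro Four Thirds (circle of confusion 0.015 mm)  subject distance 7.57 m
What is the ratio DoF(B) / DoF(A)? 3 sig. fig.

1.48

Setup A: H = 41²/(7.1×0.015) + 41 ≈ 15825.0 mm; DoF = Df − Dn = 7058.4 − 3740.8 ≈ 3317.6 mm.
Setup B: H = 35²/(3.2×0.015) + 35 ≈ 25555.8 mm; DoF = Df − Dn = 10741.4 − 5844.4 ≈ 4897.0 mm.
Ratio = 4897.0 / 3317.6 ≈ 1.48.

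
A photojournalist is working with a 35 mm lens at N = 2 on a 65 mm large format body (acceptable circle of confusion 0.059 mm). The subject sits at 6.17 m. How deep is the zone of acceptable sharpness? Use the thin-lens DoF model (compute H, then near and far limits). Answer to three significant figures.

11.2 m

Hyperfocal distance H = f²/(N·c) + f = 35²/(2 × 0.059) + 35 = 1225/0.118 + 35 ≈ 10416.4 mm ≈ 10.42 m.
Near limit Dn = s·(H − f)/(H + s − 2f) = 6170 × (10416.4 − 35) / (10416.4 + 6170 − 2 × 35) = 6170 × 10381.4 / 16516.4 ≈ 3878 mm.
Far limit Df = s·(H − f)/(H − s) = 6170 × (10416.4 − 35) / (10416.4 − 6170) = 6170 × 10381.4 / 4246.4 ≈ 15084 mm.
Depth of field = Df − Dn = 15084 − 3878 ≈ 11206 mm ≈ 11.2 m.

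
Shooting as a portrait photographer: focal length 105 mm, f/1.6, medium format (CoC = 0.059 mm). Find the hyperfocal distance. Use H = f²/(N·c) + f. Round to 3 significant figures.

117 m

Hyperfocal distance H = f²/(N·c) + f = 105²/(1.6 × 0.059) + 105 = 11025/0.0944 + 105 ≈ 116895.3 mm ≈ 117 m.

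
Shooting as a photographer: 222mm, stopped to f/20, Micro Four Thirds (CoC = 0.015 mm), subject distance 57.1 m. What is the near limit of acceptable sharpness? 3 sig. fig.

Hyperfocal distance H = f²/(N·c) + f = 222²/(20 × 0.015) + 222 = 49284/0.3 + 222 ≈ 164502.0 mm ≈ 164.5 m.
Near limit Dn = s·(H − f)/(H + s − 2f) = 57100 × (164502.0 − 222) / (164502.0 + 57100 − 2 × 222) = 57100 × 164280.0 / 221158.0 ≈ 42415 mm ≈ 42.4 m.

42.4 m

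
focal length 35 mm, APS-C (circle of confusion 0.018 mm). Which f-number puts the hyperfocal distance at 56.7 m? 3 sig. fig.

f/1.20

Rearrange H = f²/(N·c) + f for N: N = f² / ((H − f)·c).
N = 35² / ((56700 − 35) × 0.018) = 1225 / 1020 ≈ 1.20.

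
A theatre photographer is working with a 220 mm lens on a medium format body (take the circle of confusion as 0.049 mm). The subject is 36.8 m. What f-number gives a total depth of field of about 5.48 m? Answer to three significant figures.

Write h = H − f = f²/(N·c). The thin-lens limits are Dn = s·h/(h + (s−f)) and Df = s·h/(h − (s−f)), so DoF = Df − Dn = 2·s·(s−f)·h / (h² − (s−f)²).
That is a quadratic in h: DoF·h² − 2·s·(s−f)·h − DoF·(s−f)² = 0 ⇒ h = (s−f)·(s + √(s² + DoF²)) / DoF = 36580 × (36800 + √(36800² + 5480²)) / 5480 = 36580 × (36800 + 37205.8) / 5480 ≈ 494002 mm.
Then N = f²/(c·h) = 220² / (0.049 × 494002) = 48400 / 24206 ≈ 2.00.

f/2.00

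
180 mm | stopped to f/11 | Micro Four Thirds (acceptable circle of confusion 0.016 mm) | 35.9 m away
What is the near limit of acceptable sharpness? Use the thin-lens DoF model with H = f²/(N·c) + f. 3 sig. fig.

30.1 m

Hyperfocal distance H = f²/(N·c) + f = 180²/(11 × 0.016) + 180 = 32400/0.176 + 180 ≈ 184270.9 mm ≈ 184.3 m.
Near limit Dn = s·(H − f)/(H + s − 2f) = 35900 × (184270.9 − 180) / (184270.9 + 35900 − 2 × 180) = 35900 × 184090.9 / 219810.9 ≈ 30066 mm ≈ 30.1 m.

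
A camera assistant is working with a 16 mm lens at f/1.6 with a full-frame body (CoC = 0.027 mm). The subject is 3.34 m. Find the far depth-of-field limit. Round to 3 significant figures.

Hyperfocal distance H = f²/(N·c) + f = 16²/(1.6 × 0.027) + 16 = 256/0.0432 + 16 ≈ 5941.9 mm ≈ 5.942 m.
Far limit Df = s·(H − f)/(H − s) = 3340 × (5941.9 − 16) / (5941.9 − 3340) = 3340 × 5925.9 / 2601.9 ≈ 7606.9 mm ≈ 7.61 m.

7.61 m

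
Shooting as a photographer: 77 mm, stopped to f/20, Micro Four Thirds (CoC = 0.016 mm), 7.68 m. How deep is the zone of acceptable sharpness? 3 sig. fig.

Hyperfocal distance H = f²/(N·c) + f = 77²/(20 × 0.016) + 77 = 5929/0.32 + 77 ≈ 18605.1 mm ≈ 18.61 m.
Near limit Dn = s·(H − f)/(H + s − 2f) = 7680 × (18605.1 − 77) / (18605.1 + 7680 − 2 × 77) = 7680 × 18528.1 / 26131.1 ≈ 5445.5 mm.
Far limit Df = s·(H − f)/(H − s) = 7680 × (18605.1 − 77) / (18605.1 − 7680) = 7680 × 18528.1 / 10925.1 ≈ 13024.7 mm.
Depth of field = Df − Dn = 13024.7 − 5445.5 ≈ 7579.2 mm ≈ 7.58 m.

7.58 m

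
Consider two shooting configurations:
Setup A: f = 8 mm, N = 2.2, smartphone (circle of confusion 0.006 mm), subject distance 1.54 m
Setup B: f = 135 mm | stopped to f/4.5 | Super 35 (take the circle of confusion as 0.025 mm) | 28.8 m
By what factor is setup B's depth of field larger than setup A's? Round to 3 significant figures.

Setup A: H = 8²/(2.2×0.006) + 8 ≈ 4856.5 mm; DoF = Df − Dn = 2251.4 − 1170.2 ≈ 1081.2 mm.
Setup B: H = 135²/(4.5×0.025) + 135 ≈ 162135.0 mm; DoF = Df − Dn = 34992 − 24470 ≈ 10522 mm.
Ratio = 10522 / 1081.2 ≈ 9.73.

9.73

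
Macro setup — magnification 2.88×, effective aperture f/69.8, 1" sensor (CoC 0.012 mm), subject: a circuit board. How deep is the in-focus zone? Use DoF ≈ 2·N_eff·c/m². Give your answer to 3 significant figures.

At magnification m, DoF ≈ 2·N_eff·c/m² = 2 × 69.8 × 0.012 / 2.88² = 1.675 / 8.294 ≈ 0.202 mm.

0.202 mm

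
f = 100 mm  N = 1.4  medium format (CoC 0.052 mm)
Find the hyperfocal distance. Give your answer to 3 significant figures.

137 m

Hyperfocal distance H = f²/(N·c) + f = 100²/(1.4 × 0.052) + 100 = 10000/0.0728 + 100 ≈ 137462.6 mm ≈ 137 m.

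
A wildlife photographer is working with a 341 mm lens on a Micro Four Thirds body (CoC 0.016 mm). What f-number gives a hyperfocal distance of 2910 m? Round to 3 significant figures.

Rearrange H = f²/(N·c) + f for N: N = f² / ((H − f)·c).
N = 341² / ((2910000 − 341) × 0.016) = 116281 / 46555 ≈ 2.50.

f/2.50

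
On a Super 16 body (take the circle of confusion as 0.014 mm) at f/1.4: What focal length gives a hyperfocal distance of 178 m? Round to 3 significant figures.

59.1 mm

From H = f²/(N·c) + f, with f ≪ H: f ≈ √(H·N·c) = √(178000 × 1.4 × 0.014) = √3488.8 ≈ 59.07 mm.
The +f correction barely moves this — solving exactly, f² + N·c·f − N·c·H = 0 ⇒ f = (−N·c + √((N·c)² + 4·N·c·H))/2 = (−0.0196 + √13955)/2 ≈ 59.056 mm, so f ≈ 59.1 mm.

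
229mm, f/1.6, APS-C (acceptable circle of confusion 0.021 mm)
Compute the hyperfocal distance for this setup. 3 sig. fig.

1560 m

Hyperfocal distance H = f²/(N·c) + f = 229²/(1.6 × 0.021) + 229 = 52441/0.0336 + 229 ≈ 1560973.0 mm ≈ 1560 m.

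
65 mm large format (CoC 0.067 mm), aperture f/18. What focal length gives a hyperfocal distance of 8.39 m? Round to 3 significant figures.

From H = f²/(N·c) + f, with f ≪ H: f ≈ √(H·N·c) = √(8390 × 18 × 0.067) = √10118 ≈ 100.6 mm.
Exact: f² + N·c·f − N·c·H = 0 ⇒ f = (−N·c + √((N·c)² + 4·N·c·H))/2 = (−1.206 + √40475)/2 ≈ 99.989 mm ≈ 100 mm.

100 mm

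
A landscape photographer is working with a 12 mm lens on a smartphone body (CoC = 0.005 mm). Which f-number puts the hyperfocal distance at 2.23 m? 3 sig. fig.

Rearrange H = f²/(N·c) + f for N: N = f² / ((H − f)·c).
N = 12² / ((2230 − 12) × 0.005) = 144 / 11.09 ≈ 13.

f/13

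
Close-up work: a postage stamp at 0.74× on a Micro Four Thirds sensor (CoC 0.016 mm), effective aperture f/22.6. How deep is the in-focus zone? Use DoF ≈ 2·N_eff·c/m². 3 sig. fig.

1.32 mm

At magnification m, DoF ≈ 2·N_eff·c/m² = 2 × 22.6 × 0.016 / 0.74² = 0.7232 / 0.5476 ≈ 1.32 mm.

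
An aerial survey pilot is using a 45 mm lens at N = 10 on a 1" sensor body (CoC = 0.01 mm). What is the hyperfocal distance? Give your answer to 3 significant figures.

20.3 m

Hyperfocal distance H = f²/(N·c) + f = 45²/(10 × 0.01) + 45 = 2025/0.1 + 45 ≈ 20295.0 mm ≈ 20.3 m.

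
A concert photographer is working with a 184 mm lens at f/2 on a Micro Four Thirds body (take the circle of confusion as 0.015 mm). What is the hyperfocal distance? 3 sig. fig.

Hyperfocal distance H = f²/(N·c) + f = 184²/(2 × 0.015) + 184 = 33856/0.03 + 184 ≈ 1128717.3 mm ≈ 1130 m.

1130 m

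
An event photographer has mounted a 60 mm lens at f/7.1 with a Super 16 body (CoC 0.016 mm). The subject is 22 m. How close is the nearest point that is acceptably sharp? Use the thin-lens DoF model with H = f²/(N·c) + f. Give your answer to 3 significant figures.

13.0 m

Hyperfocal distance H = f²/(N·c) + f = 60²/(7.1 × 0.016) + 60 = 3600/0.1136 + 60 ≈ 31750.1 mm ≈ 31.75 m.
Near limit Dn = s·(H − f)/(H + s − 2f) = 22000 × (31750.1 − 60) / (31750.1 + 22000 − 2 × 60) = 22000 × 31690.1 / 53630.1 ≈ 13000 mm ≈ 13.0 m.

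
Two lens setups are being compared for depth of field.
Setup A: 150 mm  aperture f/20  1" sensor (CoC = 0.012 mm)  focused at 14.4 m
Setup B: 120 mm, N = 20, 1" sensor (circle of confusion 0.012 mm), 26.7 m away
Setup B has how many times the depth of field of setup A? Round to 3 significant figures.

Setup A: H = 150²/(20×0.012) + 150 ≈ 93900.0 mm; DoF = Df − Dn = 16981.1 − 12500.0 ≈ 4481.1 mm.
Setup B: H = 120²/(20×0.012) + 120 ≈ 60120.0 mm; DoF = Df − Dn = 47935 − 18503 ≈ 29432 mm.
Ratio = 29432 / 4481.1 ≈ 6.57.

6.57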